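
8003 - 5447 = 2556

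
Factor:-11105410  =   - 2^1*5^1*1110541^1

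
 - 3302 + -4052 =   -  7354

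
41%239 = 41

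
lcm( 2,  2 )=2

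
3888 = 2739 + 1149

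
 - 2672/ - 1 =2672/1 = 2672.00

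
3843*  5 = 19215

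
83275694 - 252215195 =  - 168939501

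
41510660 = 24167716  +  17342944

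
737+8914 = 9651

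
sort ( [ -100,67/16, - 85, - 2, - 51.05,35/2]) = [ - 100,-85 , - 51.05,-2, 67/16,35/2]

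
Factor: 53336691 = 3^3 * 71^1 *27823^1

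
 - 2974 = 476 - 3450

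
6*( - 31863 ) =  - 191178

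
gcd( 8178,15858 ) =6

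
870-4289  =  -3419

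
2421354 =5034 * 481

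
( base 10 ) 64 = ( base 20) 34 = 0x40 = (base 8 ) 100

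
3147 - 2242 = 905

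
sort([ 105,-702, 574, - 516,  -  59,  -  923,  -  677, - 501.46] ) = [ - 923, - 702, - 677, - 516, - 501.46 , - 59, 105, 574] 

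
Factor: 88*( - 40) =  - 2^6*5^1*11^1 = -  3520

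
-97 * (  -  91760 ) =8900720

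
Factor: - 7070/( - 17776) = 35/88 = 2^(-3) * 5^1*7^1*11^( - 1)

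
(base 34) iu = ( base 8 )1202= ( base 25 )10H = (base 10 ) 642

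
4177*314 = 1311578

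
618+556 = 1174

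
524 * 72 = 37728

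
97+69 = 166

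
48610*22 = 1069420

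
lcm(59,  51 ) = 3009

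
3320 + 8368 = 11688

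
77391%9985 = 7496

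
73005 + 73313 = 146318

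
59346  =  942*63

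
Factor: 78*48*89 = 2^5*3^2 *13^1 * 89^1 = 333216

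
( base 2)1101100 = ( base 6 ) 300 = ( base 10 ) 108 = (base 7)213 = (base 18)60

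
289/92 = 289/92= 3.14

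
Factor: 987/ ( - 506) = - 2^(-1)*3^1*7^1 * 11^(  -  1)*23^( - 1)*47^1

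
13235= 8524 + 4711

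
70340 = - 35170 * ( - 2)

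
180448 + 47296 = 227744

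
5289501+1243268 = 6532769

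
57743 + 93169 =150912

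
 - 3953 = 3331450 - 3335403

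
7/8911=1/1273 =0.00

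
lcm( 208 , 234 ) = 1872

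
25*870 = 21750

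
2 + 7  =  9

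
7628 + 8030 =15658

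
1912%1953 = 1912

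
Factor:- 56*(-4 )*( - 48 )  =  - 10752= - 2^9*3^1*7^1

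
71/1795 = 71/1795 = 0.04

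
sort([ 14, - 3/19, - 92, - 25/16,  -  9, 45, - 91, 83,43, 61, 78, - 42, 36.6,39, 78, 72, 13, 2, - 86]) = [ - 92, - 91 ,-86, - 42, - 9, - 25/16, - 3/19, 2, 13, 14,  36.6, 39, 43, 45,61, 72,  78,78, 83]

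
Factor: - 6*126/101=-756/101 = -  2^2*  3^3*7^1*101^ ( - 1)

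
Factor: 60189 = 3^1 * 20063^1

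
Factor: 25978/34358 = 31^1*41^(- 1) = 31/41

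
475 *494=234650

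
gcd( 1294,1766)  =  2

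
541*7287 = 3942267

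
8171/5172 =1 + 2999/5172 = 1.58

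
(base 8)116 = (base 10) 78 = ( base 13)60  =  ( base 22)3c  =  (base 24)36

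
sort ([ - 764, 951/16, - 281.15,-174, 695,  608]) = [-764,-281.15,-174 , 951/16, 608,695 ]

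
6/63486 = 1/10581 = 0.00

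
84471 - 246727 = -162256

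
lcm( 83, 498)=498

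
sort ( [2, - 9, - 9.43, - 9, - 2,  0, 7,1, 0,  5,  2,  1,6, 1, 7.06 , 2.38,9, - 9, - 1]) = [ - 9.43, - 9, - 9,-9,-2, - 1,0 , 0,1,1, 1, 2,  2, 2.38, 5,6,  7,7.06,9 ]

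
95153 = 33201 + 61952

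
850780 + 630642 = 1481422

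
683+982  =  1665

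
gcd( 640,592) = 16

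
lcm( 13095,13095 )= 13095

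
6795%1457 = 967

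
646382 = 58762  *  11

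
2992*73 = 218416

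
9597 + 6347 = 15944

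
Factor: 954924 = 2^2*3^1*17^1*31^1*151^1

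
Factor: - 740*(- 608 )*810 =2^8 * 3^4*5^2*19^1*37^1 = 364435200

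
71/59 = 71/59 = 1.20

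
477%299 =178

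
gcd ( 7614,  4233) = 3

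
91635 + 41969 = 133604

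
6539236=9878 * 662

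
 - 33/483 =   -  11/161 =- 0.07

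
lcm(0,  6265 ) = 0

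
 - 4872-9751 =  - 14623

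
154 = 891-737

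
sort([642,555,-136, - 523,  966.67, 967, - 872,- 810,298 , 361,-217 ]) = [  -  872, - 810, - 523, - 217,-136,  298,361,555,642,966.67, 967]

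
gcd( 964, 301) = 1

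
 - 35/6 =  - 6 + 1/6 = - 5.83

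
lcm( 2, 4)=4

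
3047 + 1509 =4556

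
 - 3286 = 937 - 4223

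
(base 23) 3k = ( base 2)1011001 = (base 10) 89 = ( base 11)81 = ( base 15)5e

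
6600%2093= 321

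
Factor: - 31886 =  - 2^1*107^1*149^1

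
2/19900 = 1/9950 = 0.00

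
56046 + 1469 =57515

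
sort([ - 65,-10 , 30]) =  [ - 65, - 10, 30 ] 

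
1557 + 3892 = 5449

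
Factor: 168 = 2^3 * 3^1*7^1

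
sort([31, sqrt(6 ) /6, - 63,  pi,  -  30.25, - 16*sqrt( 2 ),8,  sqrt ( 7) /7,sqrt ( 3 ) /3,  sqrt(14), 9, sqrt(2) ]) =[ - 63, - 30.25 , - 16*sqrt( 2),sqrt(7 )/7,sqrt( 6)/6,  sqrt ( 3)/3, sqrt ( 2), pi, sqrt(14) , 8,  9, 31] 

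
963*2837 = 2732031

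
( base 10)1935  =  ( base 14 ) 9c3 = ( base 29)28L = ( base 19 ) 56g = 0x78f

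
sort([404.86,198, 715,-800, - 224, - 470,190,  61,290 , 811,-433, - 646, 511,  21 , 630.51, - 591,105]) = [ -800,-646,-591, - 470,-433,  -  224,21,  61,105, 190,  198, 290,404.86, 511,630.51 , 715 , 811]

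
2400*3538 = 8491200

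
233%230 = 3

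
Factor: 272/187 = 2^4*11^( - 1) = 16/11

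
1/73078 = 1/73078   =  0.00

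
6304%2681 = 942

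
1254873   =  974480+280393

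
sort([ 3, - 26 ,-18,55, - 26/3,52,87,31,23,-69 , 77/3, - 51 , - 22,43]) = [ - 69, -51, - 26, - 22, - 18, - 26/3, 3,23,77/3,31,43, 52,55,  87]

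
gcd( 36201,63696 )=3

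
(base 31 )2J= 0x51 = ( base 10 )81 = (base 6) 213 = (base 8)121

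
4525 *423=1914075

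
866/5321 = 866/5321=0.16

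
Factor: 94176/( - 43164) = - 2^3*3^1*11^( - 1)=- 24/11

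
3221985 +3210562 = 6432547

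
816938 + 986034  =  1802972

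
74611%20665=12616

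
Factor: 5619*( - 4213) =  - 3^1 * 11^1*383^1*1873^1 = - 23672847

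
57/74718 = 19/24906 = 0.00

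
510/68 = 7 + 1/2 = 7.50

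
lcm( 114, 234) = 4446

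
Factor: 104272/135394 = 2^3* 7^2*509^( -1 )= 392/509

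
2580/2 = 1290 = 1290.00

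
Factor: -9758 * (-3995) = 2^1*5^1*7^1*17^2 *41^1 * 47^1 = 38983210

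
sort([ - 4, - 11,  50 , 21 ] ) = [-11,  -  4,21, 50]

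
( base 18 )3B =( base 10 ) 65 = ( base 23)2J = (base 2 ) 1000001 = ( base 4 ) 1001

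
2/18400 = 1/9200 = 0.00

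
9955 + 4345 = 14300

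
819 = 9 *91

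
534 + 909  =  1443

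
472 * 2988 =1410336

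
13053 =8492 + 4561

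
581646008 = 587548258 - 5902250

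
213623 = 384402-170779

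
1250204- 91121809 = -89871605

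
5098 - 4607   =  491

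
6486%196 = 18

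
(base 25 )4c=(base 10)112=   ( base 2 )1110000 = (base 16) 70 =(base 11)a2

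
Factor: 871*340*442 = 130893880  =  2^3*5^1*13^2*17^2 * 67^1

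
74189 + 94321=168510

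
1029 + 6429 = 7458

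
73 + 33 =106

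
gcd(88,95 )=1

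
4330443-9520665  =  -5190222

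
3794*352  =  1335488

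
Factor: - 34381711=-7^1* 13^1* 23^1 *16427^1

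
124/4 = 31 = 31.00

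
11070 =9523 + 1547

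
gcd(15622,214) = 214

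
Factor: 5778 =2^1*3^3*107^1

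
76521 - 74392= 2129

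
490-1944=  - 1454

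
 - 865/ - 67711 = 865/67711 = 0.01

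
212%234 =212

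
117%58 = 1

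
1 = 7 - 6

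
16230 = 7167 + 9063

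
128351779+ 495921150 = 624272929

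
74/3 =24 + 2/3 =24.67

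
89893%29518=1339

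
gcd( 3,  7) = 1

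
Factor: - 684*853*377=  - 219961404 = - 2^2*3^2*13^1 * 19^1*29^1*853^1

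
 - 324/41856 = - 1  +  3461/3488 = - 0.01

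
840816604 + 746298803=1587115407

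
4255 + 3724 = 7979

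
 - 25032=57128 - 82160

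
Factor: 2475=3^2*5^2*11^1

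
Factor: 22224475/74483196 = 2^(-2) * 3^(-1) * 5^2*7^1 * 13^1 * 61^( - 1)*97^ ( - 1) * 1049^( - 1 )*9769^1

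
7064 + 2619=9683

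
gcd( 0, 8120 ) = 8120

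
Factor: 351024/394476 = 412/463 = 2^2*103^1*463^ ( - 1)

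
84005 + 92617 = 176622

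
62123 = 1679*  37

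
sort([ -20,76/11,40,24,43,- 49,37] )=[ - 49,  -  20, 76/11,24, 37, 40,43]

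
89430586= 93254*959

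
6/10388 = 3/5194 = 0.00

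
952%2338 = 952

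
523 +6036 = 6559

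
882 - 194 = 688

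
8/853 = 8/853 = 0.01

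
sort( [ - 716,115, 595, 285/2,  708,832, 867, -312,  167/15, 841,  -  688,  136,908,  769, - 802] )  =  [ - 802, - 716, - 688, - 312,  167/15,115,136, 285/2,  595,708,769,832,841,  867,908] 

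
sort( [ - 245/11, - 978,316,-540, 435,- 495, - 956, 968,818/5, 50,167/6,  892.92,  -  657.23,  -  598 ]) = [- 978, - 956, - 657.23, - 598, - 540,  -  495,-245/11, 167/6,50, 818/5, 316,435, 892.92, 968]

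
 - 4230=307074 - 311304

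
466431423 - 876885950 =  - 410454527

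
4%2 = 0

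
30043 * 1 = 30043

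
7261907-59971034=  - 52709127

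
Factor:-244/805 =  - 2^2*5^(  -  1 )*7^ ( - 1)*23^(-1 )*61^1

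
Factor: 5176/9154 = 2^2 * 23^( - 1)*199^ ( - 1)*647^1 = 2588/4577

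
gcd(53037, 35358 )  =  17679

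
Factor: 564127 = 564127^1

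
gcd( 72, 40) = 8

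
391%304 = 87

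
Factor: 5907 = 3^1*11^1*179^1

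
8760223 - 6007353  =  2752870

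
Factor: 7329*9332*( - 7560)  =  -2^5*3^4*5^1*7^2 * 349^1*2333^1= - 517060363680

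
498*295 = 146910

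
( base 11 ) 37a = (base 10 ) 450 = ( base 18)170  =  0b111000010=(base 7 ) 1212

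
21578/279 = 21578/279 = 77.34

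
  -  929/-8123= 929/8123 = 0.11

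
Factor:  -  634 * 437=-2^1*19^1*23^1 * 317^1 = -277058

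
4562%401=151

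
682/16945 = 682/16945 = 0.04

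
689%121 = 84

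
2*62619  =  125238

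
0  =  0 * 21299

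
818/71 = 818/71 =11.52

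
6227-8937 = -2710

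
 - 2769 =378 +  - 3147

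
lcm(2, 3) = 6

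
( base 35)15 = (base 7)55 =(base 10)40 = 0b101000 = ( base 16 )28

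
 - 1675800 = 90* ( - 18620)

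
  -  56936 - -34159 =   -  22777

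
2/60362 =1/30181 = 0.00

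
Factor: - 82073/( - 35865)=3^ ( - 2)* 5^( - 1)*797^( - 1) *82073^1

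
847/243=3 + 118/243 = 3.49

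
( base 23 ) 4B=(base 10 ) 103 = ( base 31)3a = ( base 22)4f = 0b1100111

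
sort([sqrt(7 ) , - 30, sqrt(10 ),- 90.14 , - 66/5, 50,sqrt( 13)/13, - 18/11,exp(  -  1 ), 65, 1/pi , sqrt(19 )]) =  [  -  90.14, - 30, - 66/5, - 18/11, sqrt(13)/13, 1/pi , exp(-1 ),sqrt(7 ),  sqrt ( 10), sqrt( 19), 50, 65]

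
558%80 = 78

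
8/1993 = 8/1993 = 0.00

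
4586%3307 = 1279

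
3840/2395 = 768/479=1.60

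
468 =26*18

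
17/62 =17/62 = 0.27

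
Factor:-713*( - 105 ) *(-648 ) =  - 48512520 = -  2^3*3^5 * 5^1*7^1*23^1* 31^1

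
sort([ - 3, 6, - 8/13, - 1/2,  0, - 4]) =[ - 4, -3 , - 8/13, - 1/2, 0, 6 ]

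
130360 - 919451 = - 789091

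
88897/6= 88897/6 = 14816.17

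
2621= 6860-4239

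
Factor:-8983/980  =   - 2^ ( - 2)*5^( - 1 )*7^(-2)*13^1 * 691^1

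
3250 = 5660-2410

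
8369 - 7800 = 569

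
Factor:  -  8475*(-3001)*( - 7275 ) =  - 3^2*5^4*97^1*113^1*3001^1= - 185028530625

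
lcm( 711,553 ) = 4977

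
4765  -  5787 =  - 1022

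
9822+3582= 13404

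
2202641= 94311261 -92108620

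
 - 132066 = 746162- 878228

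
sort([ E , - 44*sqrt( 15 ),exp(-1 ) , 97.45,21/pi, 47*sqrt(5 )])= [- 44 * sqrt (15 ),exp( - 1),E, 21/pi,97.45, 47 * sqrt( 5 )]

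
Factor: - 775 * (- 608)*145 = 2^5*5^3*19^1 * 29^1*31^1 = 68324000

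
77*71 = 5467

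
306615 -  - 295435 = 602050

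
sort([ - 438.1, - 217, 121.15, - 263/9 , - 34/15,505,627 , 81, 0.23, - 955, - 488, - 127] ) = [ - 955, - 488, - 438.1,-217, - 127, -263/9  , - 34/15, 0.23,81,  121.15, 505,627]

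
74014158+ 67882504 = 141896662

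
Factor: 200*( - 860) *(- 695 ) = 119540000 = 2^5*5^4*43^1*139^1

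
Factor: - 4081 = -7^1*11^1*53^1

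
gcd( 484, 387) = 1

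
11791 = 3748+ 8043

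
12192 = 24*508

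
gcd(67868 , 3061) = 1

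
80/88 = 10/11 = 0.91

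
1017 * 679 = 690543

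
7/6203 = 7/6203= 0.00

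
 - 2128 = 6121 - 8249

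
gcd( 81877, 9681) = 1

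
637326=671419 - 34093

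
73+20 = 93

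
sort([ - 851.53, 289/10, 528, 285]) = [-851.53, 289/10, 285, 528]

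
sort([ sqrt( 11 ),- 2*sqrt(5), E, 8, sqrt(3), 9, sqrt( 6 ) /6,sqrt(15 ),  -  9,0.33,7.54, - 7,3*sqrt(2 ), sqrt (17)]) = [-9, - 7,-2*sqrt(5 ), 0.33, sqrt(6 )/6, sqrt( 3 ),E, sqrt( 11), sqrt( 15 ), sqrt (17 ), 3*sqrt( 2 ),7.54,8, 9]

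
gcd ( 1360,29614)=34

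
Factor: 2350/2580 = 2^( - 1)*3^( - 1 )*5^1*43^ ( - 1)*47^1 = 235/258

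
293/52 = 293/52 = 5.63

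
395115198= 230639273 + 164475925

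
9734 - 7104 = 2630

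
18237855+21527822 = 39765677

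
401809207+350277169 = 752086376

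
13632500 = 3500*3895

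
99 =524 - 425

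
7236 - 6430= 806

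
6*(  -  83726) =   -  502356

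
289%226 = 63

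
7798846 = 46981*166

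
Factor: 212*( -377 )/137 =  - 2^2*13^1*29^1*53^1*137^(- 1) = - 79924/137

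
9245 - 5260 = 3985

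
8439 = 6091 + 2348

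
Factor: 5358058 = 2^1*43^1*62303^1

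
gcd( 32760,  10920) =10920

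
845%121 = 119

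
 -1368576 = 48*( - 28512 )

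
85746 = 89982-4236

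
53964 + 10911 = 64875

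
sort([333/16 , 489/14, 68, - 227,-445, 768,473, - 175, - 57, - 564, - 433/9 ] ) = [ - 564, - 445 , - 227 , - 175 , - 57, - 433/9, 333/16 , 489/14,68,473,768]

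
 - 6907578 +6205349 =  - 702229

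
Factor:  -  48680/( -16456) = 5^1*11^( - 2)*17^ (-1)*1217^1=6085/2057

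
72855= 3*24285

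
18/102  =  3/17 = 0.18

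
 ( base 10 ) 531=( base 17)1E4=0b1000010011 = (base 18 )1B9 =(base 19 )18i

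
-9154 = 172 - 9326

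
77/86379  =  77/86379 = 0.00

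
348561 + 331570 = 680131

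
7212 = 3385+3827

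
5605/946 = 5605/946= 5.92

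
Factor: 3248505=3^4 *5^1*13^1*617^1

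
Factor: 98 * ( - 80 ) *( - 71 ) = 556640 =2^5 * 5^1*7^2 * 71^1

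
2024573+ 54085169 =56109742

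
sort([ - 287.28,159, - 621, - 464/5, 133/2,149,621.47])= [ - 621,  -  287.28,- 464/5 , 133/2, 149,159,621.47] 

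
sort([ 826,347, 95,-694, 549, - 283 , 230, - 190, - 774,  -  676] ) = [ - 774 , - 694,-676, -283,  -  190 , 95,230,  347, 549,826]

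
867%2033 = 867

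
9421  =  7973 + 1448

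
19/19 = 1 =1.00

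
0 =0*99133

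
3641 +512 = 4153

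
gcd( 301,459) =1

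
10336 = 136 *76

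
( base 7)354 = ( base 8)272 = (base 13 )114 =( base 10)186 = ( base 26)74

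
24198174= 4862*4977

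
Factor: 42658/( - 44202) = - 21329/22101= - 3^ ( - 1 ) * 7^1 *11^1*53^( - 1)*139^(  -  1 )*277^1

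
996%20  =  16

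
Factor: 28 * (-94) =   -  2^3*7^1 * 47^1 = -2632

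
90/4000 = 9/400 = 0.02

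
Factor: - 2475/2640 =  - 15/16 = - 2^( - 4)*3^1*5^1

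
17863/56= 318 + 55/56 = 318.98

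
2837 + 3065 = 5902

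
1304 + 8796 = 10100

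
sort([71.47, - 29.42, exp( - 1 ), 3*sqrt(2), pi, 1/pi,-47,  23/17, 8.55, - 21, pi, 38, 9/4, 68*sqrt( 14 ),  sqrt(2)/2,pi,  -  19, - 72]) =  [ - 72 , - 47, - 29.42, - 21 ,  -  19,1/pi, exp( - 1),  sqrt(2) /2, 23/17,9/4, pi, pi,pi, 3*sqrt( 2 ),8.55, 38, 71.47,68*sqrt( 14)]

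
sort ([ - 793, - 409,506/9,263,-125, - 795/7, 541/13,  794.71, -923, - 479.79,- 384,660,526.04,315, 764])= [-923, - 793,  -  479.79,-409, - 384,  -  125, - 795/7,  541/13 , 506/9,263,  315,526.04,660,764,794.71 ] 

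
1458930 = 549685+909245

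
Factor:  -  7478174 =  - 2^1*11^1*23^1*14779^1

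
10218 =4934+5284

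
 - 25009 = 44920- 69929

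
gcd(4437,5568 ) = 87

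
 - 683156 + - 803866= - 1487022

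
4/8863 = 4/8863 = 0.00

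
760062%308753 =142556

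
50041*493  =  24670213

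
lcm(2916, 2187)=8748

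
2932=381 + 2551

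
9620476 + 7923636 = 17544112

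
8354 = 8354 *1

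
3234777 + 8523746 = 11758523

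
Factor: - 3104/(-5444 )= 776/1361= 2^3*97^1*1361^( - 1 )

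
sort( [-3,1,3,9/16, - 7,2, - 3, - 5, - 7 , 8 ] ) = [-7, - 7, - 5, - 3,-3,9/16,1,2, 3,8] 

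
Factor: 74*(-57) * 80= -2^5*3^1*5^1*19^1*37^1 = -337440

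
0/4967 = 0 = 0.00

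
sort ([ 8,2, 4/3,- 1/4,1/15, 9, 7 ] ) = [ - 1/4, 1/15,4/3,2,7,8,9]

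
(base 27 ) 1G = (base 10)43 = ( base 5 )133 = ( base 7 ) 61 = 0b101011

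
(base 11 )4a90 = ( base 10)6633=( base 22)dfb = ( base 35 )5EI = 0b1100111101001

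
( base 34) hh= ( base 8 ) 1123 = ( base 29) kf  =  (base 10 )595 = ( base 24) 10J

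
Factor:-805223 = -805223^1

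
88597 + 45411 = 134008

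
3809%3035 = 774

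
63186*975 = 61606350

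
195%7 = 6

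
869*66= 57354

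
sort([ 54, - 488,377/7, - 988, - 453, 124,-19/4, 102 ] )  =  [ - 988, - 488,-453, - 19/4, 377/7, 54, 102, 124 ]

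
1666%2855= 1666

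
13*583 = 7579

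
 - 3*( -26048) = 78144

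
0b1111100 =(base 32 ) 3s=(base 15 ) 84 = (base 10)124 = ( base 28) 4c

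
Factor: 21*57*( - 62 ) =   -  74214 = - 2^1*3^2*7^1*19^1*31^1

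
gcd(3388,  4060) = 28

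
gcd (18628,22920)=4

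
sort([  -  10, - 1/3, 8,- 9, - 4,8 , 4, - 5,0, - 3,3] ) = [- 10, - 9,- 5, - 4, - 3,- 1/3,0, 3,  4, 8, 8]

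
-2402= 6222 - 8624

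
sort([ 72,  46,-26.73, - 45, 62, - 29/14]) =[ - 45, - 26.73, - 29/14,46,62, 72 ]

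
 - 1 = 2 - 3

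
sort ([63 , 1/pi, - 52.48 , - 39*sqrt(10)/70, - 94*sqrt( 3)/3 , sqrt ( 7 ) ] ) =[ - 94*sqrt(3)/3,  -  52.48 ,- 39*sqrt(10)/70, 1/pi, sqrt ( 7 ),63 ] 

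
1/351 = 1/351 = 0.00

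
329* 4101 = 1349229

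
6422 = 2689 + 3733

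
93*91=8463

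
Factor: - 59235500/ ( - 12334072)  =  14808875/3083518=2^ ( -1)*5^3*23^( - 1)*67033^( -1)*118471^1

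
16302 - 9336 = 6966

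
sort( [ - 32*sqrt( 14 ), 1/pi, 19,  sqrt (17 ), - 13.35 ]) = [ -32*sqrt( 14 ),-13.35,1/pi,  sqrt(17), 19 ] 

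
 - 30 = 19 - 49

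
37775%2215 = 120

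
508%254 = 0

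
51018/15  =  17006/5=3401.20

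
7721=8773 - 1052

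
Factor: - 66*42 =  - 2772 = - 2^2*3^2*7^1 * 11^1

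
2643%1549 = 1094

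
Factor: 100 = 2^2*5^2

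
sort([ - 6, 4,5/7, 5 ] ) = [ - 6, 5/7, 4,5 ]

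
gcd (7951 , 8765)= 1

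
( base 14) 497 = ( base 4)32111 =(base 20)25H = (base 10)917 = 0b1110010101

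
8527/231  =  8527/231 = 36.91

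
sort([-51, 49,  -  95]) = [ - 95, - 51, 49]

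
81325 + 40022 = 121347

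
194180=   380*511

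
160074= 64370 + 95704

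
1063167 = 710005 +353162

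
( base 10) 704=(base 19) 1I1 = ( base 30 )NE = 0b1011000000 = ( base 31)MM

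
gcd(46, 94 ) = 2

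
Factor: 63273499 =63273499^1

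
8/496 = 1/62 = 0.02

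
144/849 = 48/283 =0.17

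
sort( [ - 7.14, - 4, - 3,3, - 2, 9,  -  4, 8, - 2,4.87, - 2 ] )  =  [ - 7.14,- 4, - 4,-3, - 2, - 2, - 2, 3, 4.87, 8,9 ]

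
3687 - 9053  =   - 5366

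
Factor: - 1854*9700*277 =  - 2^3*3^2 * 5^2 *97^1*103^1*277^1 =-4981512600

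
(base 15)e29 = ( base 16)c75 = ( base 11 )243a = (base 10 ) 3189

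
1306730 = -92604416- - 93911146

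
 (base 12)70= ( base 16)54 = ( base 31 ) 2M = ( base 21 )40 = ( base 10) 84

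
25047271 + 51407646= 76454917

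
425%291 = 134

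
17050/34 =8525/17 = 501.47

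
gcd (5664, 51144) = 24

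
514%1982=514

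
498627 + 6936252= 7434879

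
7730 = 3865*2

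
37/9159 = 37/9159 = 0.00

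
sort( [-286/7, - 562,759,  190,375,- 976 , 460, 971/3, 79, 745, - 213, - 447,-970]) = [-976, - 970, - 562, - 447,-213, - 286/7, 79,190,971/3,375,460,745,759]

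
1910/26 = 73 + 6/13= 73.46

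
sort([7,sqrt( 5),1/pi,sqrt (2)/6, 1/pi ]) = [sqrt ( 2)/6, 1/pi,1/pi, sqrt (5),7 ]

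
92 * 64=5888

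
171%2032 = 171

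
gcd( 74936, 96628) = 1972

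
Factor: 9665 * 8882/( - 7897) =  - 85844530/7897 = - 2^1*5^1*53^( - 1 )* 149^( - 1 ) * 1933^1*4441^1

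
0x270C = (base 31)ace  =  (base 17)20A0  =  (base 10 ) 9996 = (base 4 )2130030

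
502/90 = 5 + 26/45 = 5.58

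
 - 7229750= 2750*( - 2629)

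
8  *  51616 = 412928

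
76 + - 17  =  59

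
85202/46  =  1852+5/23 = 1852.22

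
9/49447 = 9/49447=0.00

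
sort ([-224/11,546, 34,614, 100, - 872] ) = [ - 872,  -  224/11,34,100, 546,614]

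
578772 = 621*932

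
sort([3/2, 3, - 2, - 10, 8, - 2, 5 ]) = [ - 10, - 2, - 2, 3/2, 3, 5,8]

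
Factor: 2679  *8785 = 3^1*5^1*7^1*19^1*47^1*251^1 = 23535015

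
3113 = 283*11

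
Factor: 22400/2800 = 8 = 2^3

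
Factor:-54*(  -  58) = 2^2*3^3*29^1 = 3132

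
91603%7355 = 3343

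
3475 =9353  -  5878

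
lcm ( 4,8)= 8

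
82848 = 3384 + 79464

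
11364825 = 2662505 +8702320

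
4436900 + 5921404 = 10358304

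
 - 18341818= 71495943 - 89837761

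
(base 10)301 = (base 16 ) 12d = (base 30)A1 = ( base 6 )1221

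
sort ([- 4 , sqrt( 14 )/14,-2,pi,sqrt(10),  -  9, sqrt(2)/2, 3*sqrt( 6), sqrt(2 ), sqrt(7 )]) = [  -  9, - 4,- 2,sqrt(14)/14, sqrt(2 ) /2, sqrt( 2 ), sqrt ( 7),pi , sqrt( 10), 3*sqrt(6 ) ] 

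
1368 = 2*684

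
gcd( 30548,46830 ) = 14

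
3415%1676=63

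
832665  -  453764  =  378901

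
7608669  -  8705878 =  - 1097209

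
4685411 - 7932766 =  - 3247355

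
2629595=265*9923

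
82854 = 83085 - 231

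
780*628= 489840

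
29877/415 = 29877/415= 71.99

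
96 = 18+78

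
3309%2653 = 656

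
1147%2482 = 1147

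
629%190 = 59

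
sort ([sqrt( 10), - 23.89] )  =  [ - 23.89,sqrt(10) ]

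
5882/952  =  173/28= 6.18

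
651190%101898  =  39802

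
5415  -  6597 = -1182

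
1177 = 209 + 968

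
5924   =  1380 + 4544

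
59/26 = 59/26   =  2.27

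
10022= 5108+4914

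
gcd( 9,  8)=1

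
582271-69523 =512748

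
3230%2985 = 245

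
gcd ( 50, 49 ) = 1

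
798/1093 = 798/1093 = 0.73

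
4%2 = 0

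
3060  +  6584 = 9644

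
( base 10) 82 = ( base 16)52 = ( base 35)2C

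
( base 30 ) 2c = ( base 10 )72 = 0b1001000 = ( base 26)2k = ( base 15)4C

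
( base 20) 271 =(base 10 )941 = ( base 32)TD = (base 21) 22H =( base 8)1655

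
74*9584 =709216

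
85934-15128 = 70806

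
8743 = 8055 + 688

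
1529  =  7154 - 5625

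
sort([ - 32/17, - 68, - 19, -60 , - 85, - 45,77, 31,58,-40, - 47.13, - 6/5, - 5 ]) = [ - 85, - 68, - 60, - 47.13, - 45, - 40, - 19, - 5, - 32/17, - 6/5,31 , 58, 77 ] 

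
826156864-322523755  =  503633109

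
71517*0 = 0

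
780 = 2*390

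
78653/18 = 78653/18 = 4369.61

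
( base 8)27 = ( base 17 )16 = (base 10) 23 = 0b10111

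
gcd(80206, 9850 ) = 2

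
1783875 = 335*5325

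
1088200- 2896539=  - 1808339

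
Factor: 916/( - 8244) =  - 3^(  -  2 )=   - 1/9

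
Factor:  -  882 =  -2^1 * 3^2*7^2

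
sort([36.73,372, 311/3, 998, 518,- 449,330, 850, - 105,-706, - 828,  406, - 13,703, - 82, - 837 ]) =[-837, - 828,- 706, - 449,-105, - 82, - 13,36.73, 311/3, 330, 372,  406, 518, 703,850,998]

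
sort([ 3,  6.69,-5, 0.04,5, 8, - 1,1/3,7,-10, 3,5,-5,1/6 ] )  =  [-10,-5, - 5,-1,0.04,1/6,1/3,3,3,5,5,6.69,7,8]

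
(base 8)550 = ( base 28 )CO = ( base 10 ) 360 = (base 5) 2420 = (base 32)B8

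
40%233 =40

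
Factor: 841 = 29^2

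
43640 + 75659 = 119299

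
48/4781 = 48/4781= 0.01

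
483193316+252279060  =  735472376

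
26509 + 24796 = 51305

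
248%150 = 98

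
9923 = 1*9923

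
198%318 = 198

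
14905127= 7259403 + 7645724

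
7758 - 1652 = 6106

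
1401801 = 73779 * 19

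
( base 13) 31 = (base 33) 17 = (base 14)2C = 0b101000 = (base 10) 40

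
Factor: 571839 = 3^1*190613^1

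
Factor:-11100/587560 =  - 2^( - 1)*3^1*5^1*397^( - 1) = - 15/794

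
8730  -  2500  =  6230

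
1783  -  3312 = - 1529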